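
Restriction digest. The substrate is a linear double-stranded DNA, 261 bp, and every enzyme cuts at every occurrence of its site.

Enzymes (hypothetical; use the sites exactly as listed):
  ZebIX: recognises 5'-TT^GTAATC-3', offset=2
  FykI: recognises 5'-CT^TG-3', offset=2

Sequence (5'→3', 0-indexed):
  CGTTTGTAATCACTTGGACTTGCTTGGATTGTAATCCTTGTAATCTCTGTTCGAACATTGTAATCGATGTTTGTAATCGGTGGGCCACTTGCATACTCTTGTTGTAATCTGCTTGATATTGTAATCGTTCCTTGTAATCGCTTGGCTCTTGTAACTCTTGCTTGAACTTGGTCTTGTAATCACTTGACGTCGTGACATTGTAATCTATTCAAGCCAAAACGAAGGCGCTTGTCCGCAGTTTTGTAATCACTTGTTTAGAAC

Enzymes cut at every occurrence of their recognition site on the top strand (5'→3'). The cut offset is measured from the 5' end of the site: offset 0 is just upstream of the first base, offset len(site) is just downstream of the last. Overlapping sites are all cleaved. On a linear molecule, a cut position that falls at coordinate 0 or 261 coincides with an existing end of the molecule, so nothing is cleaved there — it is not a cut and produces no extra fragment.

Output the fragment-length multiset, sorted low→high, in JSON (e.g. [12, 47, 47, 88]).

[1,1,1,4,4,4,5,6,6,6,6,7,7,8,9,9,9,9,9,10,10,10,12,13,13,15,17,20,30]

Site scan:
  ZebIX (TTGTAATC, off=2): starts [3, 28, 37, 57, 70, 101, 118, 131, 173, 197, 240] → cuts [5, 30, 39, 59, 72, 103, 120, 133, 175, 199, 242]
  FykI (CTTG, off=2): starts [12, 18, 22, 36, 87, 97, 111, 130, 140, 147, 156, 160, 166, 172, 182, 227, 249] → cuts [14, 20, 24, 38, 89, 99, 113, 132, 142, 149, 158, 162, 168, 174, 184, 229, 251]

Pooled cuts: [5, 14, 20, 24, 30, 38, 39, 59, 72, 89, 99, 103, 113, 120, 132, 133, 142, 149, 158, 162, 168, 174, 175, 184, 199, 229, 242, 251]

Fragment lengths:
  [0,5): 5 bp
  [5,14): 9 bp
  [14,20): 6 bp
  [20,24): 4 bp
  [24,30): 6 bp
  [30,38): 8 bp
  [38,39): 1 bp
  [39,59): 20 bp
  [59,72): 13 bp
  [72,89): 17 bp
  [89,99): 10 bp
  [99,103): 4 bp
  [103,113): 10 bp
  [113,120): 7 bp
  [120,132): 12 bp
  [132,133): 1 bp
  [133,142): 9 bp
  [142,149): 7 bp
  [149,158): 9 bp
  [158,162): 4 bp
  [162,168): 6 bp
  [168,174): 6 bp
  [174,175): 1 bp
  [175,184): 9 bp
  [184,199): 15 bp
  [199,229): 30 bp
  [229,242): 13 bp
  [242,251): 9 bp
  [251,261): 10 bp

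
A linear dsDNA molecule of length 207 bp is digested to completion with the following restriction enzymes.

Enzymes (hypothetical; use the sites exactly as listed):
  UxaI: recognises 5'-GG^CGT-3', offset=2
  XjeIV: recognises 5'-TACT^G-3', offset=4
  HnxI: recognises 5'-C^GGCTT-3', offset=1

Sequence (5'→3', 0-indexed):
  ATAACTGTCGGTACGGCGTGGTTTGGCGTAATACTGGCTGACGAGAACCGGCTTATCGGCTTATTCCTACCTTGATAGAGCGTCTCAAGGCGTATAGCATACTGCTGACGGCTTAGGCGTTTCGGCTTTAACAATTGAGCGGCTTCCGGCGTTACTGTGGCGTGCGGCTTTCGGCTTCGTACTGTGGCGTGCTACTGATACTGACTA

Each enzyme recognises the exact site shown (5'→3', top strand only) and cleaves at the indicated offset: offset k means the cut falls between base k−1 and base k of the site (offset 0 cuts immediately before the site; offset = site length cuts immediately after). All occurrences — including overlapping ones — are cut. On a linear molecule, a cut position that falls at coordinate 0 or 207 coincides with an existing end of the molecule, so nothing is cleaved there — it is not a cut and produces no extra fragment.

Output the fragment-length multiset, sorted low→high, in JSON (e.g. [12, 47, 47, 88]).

[4,4,5,5,6,6,6,7,7,8,8,9,9,9,10,11,13,14,16,17,33]

Scan for sites:
  UxaI (GGCGT, off=2): starts [14, 24, 88, 115, 147, 158, 185] → cuts [16, 26, 90, 117, 149, 160, 187]
  XjeIV (TACTG, off=4): starts [31, 99, 152, 179, 192, 198] → cuts [35, 103, 156, 183, 196, 202]
  HnxI (CGGCTT, off=1): starts [48, 56, 108, 122, 139, 164, 171] → cuts [49, 57, 109, 123, 140, 165, 172]

All cut coordinates (distinct, sorted): [16, 26, 35, 49, 57, 90, 103, 109, 117, 123, 140, 149, 156, 160, 165, 172, 183, 187, 196, 202]

Fragments:
  [0,16): 16 bp
  [16,26): 10 bp
  [26,35): 9 bp
  [35,49): 14 bp
  [49,57): 8 bp
  [57,90): 33 bp
  [90,103): 13 bp
  [103,109): 6 bp
  [109,117): 8 bp
  [117,123): 6 bp
  [123,140): 17 bp
  [140,149): 9 bp
  [149,156): 7 bp
  [156,160): 4 bp
  [160,165): 5 bp
  [165,172): 7 bp
  [172,183): 11 bp
  [183,187): 4 bp
  [187,196): 9 bp
  [196,202): 6 bp
  [202,207): 5 bp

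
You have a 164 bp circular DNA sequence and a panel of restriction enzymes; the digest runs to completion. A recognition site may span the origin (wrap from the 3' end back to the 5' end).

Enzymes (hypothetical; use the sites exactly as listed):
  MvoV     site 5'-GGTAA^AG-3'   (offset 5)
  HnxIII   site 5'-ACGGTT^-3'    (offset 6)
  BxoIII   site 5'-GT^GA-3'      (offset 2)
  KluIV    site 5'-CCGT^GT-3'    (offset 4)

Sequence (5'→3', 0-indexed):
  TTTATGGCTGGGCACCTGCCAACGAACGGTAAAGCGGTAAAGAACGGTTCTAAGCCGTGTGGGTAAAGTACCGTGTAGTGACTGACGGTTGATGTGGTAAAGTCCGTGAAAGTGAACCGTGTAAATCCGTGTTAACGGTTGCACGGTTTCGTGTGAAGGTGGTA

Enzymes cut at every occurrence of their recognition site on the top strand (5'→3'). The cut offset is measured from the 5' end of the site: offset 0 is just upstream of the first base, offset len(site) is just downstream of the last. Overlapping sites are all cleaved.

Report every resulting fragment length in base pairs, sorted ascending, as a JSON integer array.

[5,6,6,7,7,8,8,8,8,9,9,10,10,10,11,42]

Scan for sites:
  MvoV GGTAAAG/5: at [27, 35, 61, 95] ⇒ [32, 40, 66, 100]
  HnxIII ACGGTT/6: at [43, 84, 134, 142] ⇒ [49, 90, 140, 148]
  BxoIII GTGA/2: at [77, 105, 111, 152] ⇒ [79, 107, 113, 154]
  KluIV CCGTGT/4: at [54, 70, 116, 126] ⇒ [58, 74, 120, 130]

Pooled cuts: [32, 40, 49, 58, 66, 74, 79, 90, 100, 107, 113, 120, 130, 140, 148, 154]

Fragment lengths:
  32→40: 8 bp
  40→49: 9 bp
  49→58: 9 bp
  58→66: 8 bp
  66→74: 8 bp
  74→79: 5 bp
  79→90: 11 bp
  90→100: 10 bp
  100→107: 7 bp
  107→113: 6 bp
  113→120: 7 bp
  120→130: 10 bp
  130→140: 10 bp
  140→148: 8 bp
  148→154: 6 bp
  154→32 (wrap): 164-154+32 = 42 bp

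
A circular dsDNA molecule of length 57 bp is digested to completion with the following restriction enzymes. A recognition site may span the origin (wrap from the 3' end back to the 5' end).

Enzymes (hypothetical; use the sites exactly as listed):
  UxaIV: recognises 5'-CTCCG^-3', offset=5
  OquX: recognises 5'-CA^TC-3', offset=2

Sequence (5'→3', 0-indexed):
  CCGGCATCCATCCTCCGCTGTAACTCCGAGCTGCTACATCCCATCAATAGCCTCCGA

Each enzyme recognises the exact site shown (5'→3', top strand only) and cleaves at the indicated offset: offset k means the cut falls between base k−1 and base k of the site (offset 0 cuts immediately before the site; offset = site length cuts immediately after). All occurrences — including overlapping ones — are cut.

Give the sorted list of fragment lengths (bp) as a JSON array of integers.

Site scan:
  UxaIV CTCCG/5: at [12, 23, 51] ⇒ [17, 28, 56]
  OquX CATC/2: at [4, 8, 36, 41] ⇒ [6, 10, 38, 43]

Pooled cuts: [6, 10, 17, 28, 38, 43, 56]

Fragments:
  6→10: 4 bp
  10→17: 7 bp
  17→28: 11 bp
  28→38: 10 bp
  38→43: 5 bp
  43→56: 13 bp
  56→6 (wrap): 57-56+6 = 7 bp

[4,5,7,7,10,11,13]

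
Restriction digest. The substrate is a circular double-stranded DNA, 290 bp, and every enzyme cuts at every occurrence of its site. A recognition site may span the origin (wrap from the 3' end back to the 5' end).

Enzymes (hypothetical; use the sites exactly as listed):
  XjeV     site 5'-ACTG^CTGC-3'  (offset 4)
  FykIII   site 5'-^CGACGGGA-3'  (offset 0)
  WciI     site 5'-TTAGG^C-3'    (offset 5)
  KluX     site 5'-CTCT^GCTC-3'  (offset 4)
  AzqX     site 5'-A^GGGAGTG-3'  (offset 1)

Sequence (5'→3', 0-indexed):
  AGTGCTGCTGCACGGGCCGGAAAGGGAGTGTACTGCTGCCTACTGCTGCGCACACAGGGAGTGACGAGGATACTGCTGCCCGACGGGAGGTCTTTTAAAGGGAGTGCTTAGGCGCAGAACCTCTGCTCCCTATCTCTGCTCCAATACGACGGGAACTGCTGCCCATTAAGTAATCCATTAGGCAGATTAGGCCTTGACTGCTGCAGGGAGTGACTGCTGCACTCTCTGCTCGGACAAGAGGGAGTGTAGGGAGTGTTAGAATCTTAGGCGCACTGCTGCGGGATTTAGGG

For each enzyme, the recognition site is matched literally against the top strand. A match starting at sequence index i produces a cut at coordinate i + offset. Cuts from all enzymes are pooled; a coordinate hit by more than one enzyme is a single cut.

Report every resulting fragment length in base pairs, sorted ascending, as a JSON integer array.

Per-enzyme occurrences:
  XjeV (ACTGCTGC, off=4): starts [31, 41, 71, 154, 196, 212, 271] → cuts [35, 45, 75, 158, 200, 216, 275]
  FykIII (CGACGGGA, off=0): starts [80, 146] → cuts [80, 146]
  WciI (TTAGGC, off=5): starts [107, 177, 186, 263] → cuts [112, 182, 191, 268]
  KluX (CTCTGCTC, off=4): starts [120, 133, 223] → cuts [124, 137, 227]
  AzqX (AGGGAGTG, off=1): starts [22, 55, 98, 204, 238, 247, 286] → cuts [23, 56, 99, 205, 239, 248, 287]

Pooled cuts: [23, 35, 45, 56, 75, 80, 99, 112, 124, 137, 146, 158, 182, 191, 200, 205, 216, 227, 239, 248, 268, 275, 287]

Fragments:
  23→35: 12 bp
  35→45: 10 bp
  45→56: 11 bp
  56→75: 19 bp
  75→80: 5 bp
  80→99: 19 bp
  99→112: 13 bp
  112→124: 12 bp
  124→137: 13 bp
  137→146: 9 bp
  146→158: 12 bp
  158→182: 24 bp
  182→191: 9 bp
  191→200: 9 bp
  200→205: 5 bp
  205→216: 11 bp
  216→227: 11 bp
  227→239: 12 bp
  239→248: 9 bp
  248→268: 20 bp
  268→275: 7 bp
  275→287: 12 bp
  287→23 (wrap): 290-287+23 = 26 bp

[5,5,7,9,9,9,9,10,11,11,11,12,12,12,12,12,13,13,19,19,20,24,26]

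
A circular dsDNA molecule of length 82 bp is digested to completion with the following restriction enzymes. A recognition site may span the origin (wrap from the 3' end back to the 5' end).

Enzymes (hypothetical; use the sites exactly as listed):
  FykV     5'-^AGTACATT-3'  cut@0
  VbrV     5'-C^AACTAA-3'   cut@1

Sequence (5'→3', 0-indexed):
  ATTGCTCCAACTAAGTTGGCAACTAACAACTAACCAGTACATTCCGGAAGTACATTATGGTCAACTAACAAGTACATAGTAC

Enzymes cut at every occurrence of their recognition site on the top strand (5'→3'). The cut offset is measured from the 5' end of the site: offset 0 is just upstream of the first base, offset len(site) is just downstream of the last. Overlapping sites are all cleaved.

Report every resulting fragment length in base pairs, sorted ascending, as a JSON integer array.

[7,8,12,13,13,14,15]

Scan for sites:
  FykV AGTACATT/0: at [35, 48, 77] ⇒ [35, 48, 77]
  VbrV CAACTAA/1: at [7, 19, 26, 61] ⇒ [8, 20, 27, 62]

All cut coordinates (distinct, sorted): [8, 20, 27, 35, 48, 62, 77]

Fragment lengths:
  8→20: 12 bp
  20→27: 7 bp
  27→35: 8 bp
  35→48: 13 bp
  48→62: 14 bp
  62→77: 15 bp
  77→8 (wrap): 82-77+8 = 13 bp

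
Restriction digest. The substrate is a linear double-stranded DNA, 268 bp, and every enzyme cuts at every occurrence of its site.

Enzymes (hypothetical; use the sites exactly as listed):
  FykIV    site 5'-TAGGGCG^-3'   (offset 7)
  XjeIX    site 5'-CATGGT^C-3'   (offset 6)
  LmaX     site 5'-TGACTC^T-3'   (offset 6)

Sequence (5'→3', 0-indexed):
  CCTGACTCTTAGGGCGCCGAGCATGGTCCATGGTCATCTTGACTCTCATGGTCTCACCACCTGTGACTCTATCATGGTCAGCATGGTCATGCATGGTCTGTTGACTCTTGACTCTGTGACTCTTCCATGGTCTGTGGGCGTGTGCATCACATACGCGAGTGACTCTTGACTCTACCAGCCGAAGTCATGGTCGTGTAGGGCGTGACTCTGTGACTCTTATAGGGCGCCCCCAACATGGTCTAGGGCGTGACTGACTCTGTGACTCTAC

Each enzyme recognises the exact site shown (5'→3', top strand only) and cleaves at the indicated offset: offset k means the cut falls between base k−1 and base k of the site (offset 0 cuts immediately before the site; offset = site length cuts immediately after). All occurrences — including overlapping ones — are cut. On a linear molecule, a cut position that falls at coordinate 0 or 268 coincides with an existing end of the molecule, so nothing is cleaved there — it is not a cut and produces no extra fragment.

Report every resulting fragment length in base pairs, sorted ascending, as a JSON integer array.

Per-enzyme occurrences:
  FykIV TAGGGCG/7: at [9, 195, 219, 240] ⇒ [16, 202, 226, 247]
  XjeIX CATGGTC/6: at [21, 28, 46, 72, 81, 91, 125, 185, 233] ⇒ [27, 34, 52, 78, 87, 97, 131, 191, 239]
  LmaX TGACTCT/6: at [2, 39, 63, 101, 108, 116, 159, 166, 202, 210, 251, 259] ⇒ [8, 45, 69, 107, 114, 122, 165, 172, 208, 216, 257, 265]

All cut coordinates (distinct, sorted): [8, 16, 27, 34, 45, 52, 69, 78, 87, 97, 107, 114, 122, 131, 165, 172, 191, 202, 208, 216, 226, 239, 247, 257, 265]

Fragments:
  [0,8): 8 bp
  [8,16): 8 bp
  [16,27): 11 bp
  [27,34): 7 bp
  [34,45): 11 bp
  [45,52): 7 bp
  [52,69): 17 bp
  [69,78): 9 bp
  [78,87): 9 bp
  [87,97): 10 bp
  [97,107): 10 bp
  [107,114): 7 bp
  [114,122): 8 bp
  [122,131): 9 bp
  [131,165): 34 bp
  [165,172): 7 bp
  [172,191): 19 bp
  [191,202): 11 bp
  [202,208): 6 bp
  [208,216): 8 bp
  [216,226): 10 bp
  [226,239): 13 bp
  [239,247): 8 bp
  [247,257): 10 bp
  [257,265): 8 bp
  [265,268): 3 bp

[3,6,7,7,7,7,8,8,8,8,8,8,9,9,9,10,10,10,10,11,11,11,13,17,19,34]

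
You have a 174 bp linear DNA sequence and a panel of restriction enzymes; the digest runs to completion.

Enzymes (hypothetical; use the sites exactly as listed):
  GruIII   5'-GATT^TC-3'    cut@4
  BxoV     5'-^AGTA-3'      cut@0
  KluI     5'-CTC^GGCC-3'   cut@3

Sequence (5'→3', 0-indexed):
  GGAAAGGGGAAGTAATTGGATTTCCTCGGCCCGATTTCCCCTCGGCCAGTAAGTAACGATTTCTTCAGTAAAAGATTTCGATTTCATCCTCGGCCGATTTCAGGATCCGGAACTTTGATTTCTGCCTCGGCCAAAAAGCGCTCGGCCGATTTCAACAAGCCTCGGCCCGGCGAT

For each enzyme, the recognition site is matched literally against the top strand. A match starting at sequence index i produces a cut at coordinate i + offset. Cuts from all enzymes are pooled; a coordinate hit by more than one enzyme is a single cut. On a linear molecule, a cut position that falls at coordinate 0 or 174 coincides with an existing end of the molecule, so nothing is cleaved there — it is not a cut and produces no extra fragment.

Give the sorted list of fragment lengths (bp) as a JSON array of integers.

Scan for sites:
  GruIII GATTTC/4: at [18, 32, 57, 73, 79, 95, 116, 147] ⇒ [22, 36, 61, 77, 83, 99, 120, 151]
  BxoV AGTA/0: at [10, 47, 51, 66] ⇒ [10, 47, 51, 66]
  KluI CTCGGCC/3: at [24, 40, 88, 125, 140, 160] ⇒ [27, 43, 91, 128, 143, 163]

Pooled cuts: [10, 22, 27, 36, 43, 47, 51, 61, 66, 77, 83, 91, 99, 120, 128, 143, 151, 163]

Fragment lengths:
  [0,10): 10 bp
  [10,22): 12 bp
  [22,27): 5 bp
  [27,36): 9 bp
  [36,43): 7 bp
  [43,47): 4 bp
  [47,51): 4 bp
  [51,61): 10 bp
  [61,66): 5 bp
  [66,77): 11 bp
  [77,83): 6 bp
  [83,91): 8 bp
  [91,99): 8 bp
  [99,120): 21 bp
  [120,128): 8 bp
  [128,143): 15 bp
  [143,151): 8 bp
  [151,163): 12 bp
  [163,174): 11 bp

[4,4,5,5,6,7,8,8,8,8,9,10,10,11,11,12,12,15,21]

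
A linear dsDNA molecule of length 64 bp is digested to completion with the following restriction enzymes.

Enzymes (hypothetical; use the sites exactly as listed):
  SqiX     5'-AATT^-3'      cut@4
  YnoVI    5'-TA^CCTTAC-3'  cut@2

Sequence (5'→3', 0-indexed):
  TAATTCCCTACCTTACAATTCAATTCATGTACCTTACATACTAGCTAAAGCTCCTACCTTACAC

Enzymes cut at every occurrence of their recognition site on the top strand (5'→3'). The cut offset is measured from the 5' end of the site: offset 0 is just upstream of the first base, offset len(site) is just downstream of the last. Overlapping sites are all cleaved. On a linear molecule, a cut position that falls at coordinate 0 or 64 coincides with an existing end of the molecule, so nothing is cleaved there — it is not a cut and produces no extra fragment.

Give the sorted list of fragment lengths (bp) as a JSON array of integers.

[5,5,5,6,8,10,25]

Per-enzyme occurrences:
  SqiX AATT/4: at [1, 16, 21] ⇒ [5, 20, 25]
  YnoVI TACCTTAC/2: at [8, 29, 54] ⇒ [10, 31, 56]

All cut coordinates (distinct, sorted): [5, 10, 20, 25, 31, 56]

Fragment lengths:
  [0,5): 5 bp
  [5,10): 5 bp
  [10,20): 10 bp
  [20,25): 5 bp
  [25,31): 6 bp
  [31,56): 25 bp
  [56,64): 8 bp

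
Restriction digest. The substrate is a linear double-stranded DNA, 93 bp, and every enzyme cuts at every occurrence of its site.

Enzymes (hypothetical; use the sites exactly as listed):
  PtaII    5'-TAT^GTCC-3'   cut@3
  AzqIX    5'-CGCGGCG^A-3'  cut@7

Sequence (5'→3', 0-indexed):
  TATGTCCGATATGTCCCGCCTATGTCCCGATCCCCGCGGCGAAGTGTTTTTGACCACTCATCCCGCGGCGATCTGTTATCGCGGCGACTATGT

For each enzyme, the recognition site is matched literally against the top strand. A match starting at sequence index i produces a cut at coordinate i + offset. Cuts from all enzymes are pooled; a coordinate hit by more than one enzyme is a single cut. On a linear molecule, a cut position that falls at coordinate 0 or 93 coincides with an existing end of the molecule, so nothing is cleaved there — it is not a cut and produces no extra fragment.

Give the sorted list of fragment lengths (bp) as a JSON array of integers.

Site scan:
  PtaII (TATGTCC, off=3): starts [0, 9, 20] → cuts [3, 12, 23]
  AzqIX (CGCGGCGA, off=7): starts [34, 63, 79] → cuts [41, 70, 86]

Pooled cuts: [3, 12, 23, 41, 70, 86]

Fragments:
  [0,3): 3 bp
  [3,12): 9 bp
  [12,23): 11 bp
  [23,41): 18 bp
  [41,70): 29 bp
  [70,86): 16 bp
  [86,93): 7 bp

[3,7,9,11,16,18,29]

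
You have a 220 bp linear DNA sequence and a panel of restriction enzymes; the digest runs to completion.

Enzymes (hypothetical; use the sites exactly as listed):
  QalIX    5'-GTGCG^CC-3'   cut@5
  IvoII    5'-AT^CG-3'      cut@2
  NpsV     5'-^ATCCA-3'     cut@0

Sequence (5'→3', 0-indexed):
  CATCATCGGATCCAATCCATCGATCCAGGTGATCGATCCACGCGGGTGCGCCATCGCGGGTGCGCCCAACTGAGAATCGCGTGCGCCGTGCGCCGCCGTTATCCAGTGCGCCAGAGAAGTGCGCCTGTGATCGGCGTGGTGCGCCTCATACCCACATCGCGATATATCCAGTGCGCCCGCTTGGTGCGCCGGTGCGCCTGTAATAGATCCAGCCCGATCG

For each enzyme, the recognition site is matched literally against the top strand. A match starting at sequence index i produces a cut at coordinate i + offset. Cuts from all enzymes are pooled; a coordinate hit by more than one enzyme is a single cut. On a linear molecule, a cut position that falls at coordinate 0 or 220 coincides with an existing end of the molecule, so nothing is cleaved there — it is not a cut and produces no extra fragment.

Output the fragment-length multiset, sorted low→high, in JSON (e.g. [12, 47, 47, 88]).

Site scan:
  QalIX (GTGCGCC, off=5): starts [45, 59, 80, 87, 105, 118, 138, 170, 183, 191] → cuts [50, 64, 85, 92, 110, 123, 143, 175, 188, 196]
  IvoII (ATCG, off=2): starts [4, 18, 31, 52, 75, 129, 155, 216] → cuts [6, 20, 33, 54, 77, 131, 157, 218]
  NpsV (ATCCA, off=0): starts [9, 14, 22, 35, 100, 165, 206] → cuts [9, 14, 22, 35, 100, 165, 206]

All cut coordinates (distinct, sorted): [6, 9, 14, 20, 22, 33, 35, 50, 54, 64, 77, 85, 92, 100, 110, 123, 131, 143, 157, 165, 175, 188, 196, 206, 218]

Fragment lengths:
  [0,6): 6 bp
  [6,9): 3 bp
  [9,14): 5 bp
  [14,20): 6 bp
  [20,22): 2 bp
  [22,33): 11 bp
  [33,35): 2 bp
  [35,50): 15 bp
  [50,54): 4 bp
  [54,64): 10 bp
  [64,77): 13 bp
  [77,85): 8 bp
  [85,92): 7 bp
  [92,100): 8 bp
  [100,110): 10 bp
  [110,123): 13 bp
  [123,131): 8 bp
  [131,143): 12 bp
  [143,157): 14 bp
  [157,165): 8 bp
  [165,175): 10 bp
  [175,188): 13 bp
  [188,196): 8 bp
  [196,206): 10 bp
  [206,218): 12 bp
  [218,220): 2 bp

[2,2,2,3,4,5,6,6,7,8,8,8,8,8,10,10,10,10,11,12,12,13,13,13,14,15]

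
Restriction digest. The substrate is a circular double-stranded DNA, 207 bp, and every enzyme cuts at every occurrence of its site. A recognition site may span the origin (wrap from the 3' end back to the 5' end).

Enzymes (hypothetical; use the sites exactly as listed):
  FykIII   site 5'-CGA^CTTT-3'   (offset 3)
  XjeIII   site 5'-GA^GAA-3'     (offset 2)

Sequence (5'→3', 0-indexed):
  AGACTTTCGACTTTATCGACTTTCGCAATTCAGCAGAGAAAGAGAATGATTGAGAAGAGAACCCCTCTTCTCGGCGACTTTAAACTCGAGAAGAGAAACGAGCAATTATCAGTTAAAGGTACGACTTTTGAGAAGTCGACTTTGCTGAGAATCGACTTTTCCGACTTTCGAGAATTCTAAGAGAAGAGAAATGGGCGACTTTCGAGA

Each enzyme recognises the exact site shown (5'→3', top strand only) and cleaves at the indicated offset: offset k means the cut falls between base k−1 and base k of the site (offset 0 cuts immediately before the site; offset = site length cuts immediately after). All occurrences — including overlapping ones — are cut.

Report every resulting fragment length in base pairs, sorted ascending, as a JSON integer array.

[5,5,5,6,7,7,7,7,8,9,9,9,10,11,11,12,12,18,19,30]

Scan for sites:
  FykIII CGACTTT/3: at [7, 16, 74, 121, 136, 152, 161, 195] ⇒ [10, 19, 77, 124, 139, 155, 164, 198]
  XjeIII GAGAA/2: at [35, 41, 51, 56, 87, 92, 129, 146, 169, 180, 185, 203] ⇒ [37, 43, 53, 58, 89, 94, 131, 148, 171, 182, 187, 205]

All cut coordinates (distinct, sorted): [10, 19, 37, 43, 53, 58, 77, 89, 94, 124, 131, 139, 148, 155, 164, 171, 182, 187, 198, 205]

Fragments:
  10→19: 9 bp
  19→37: 18 bp
  37→43: 6 bp
  43→53: 10 bp
  53→58: 5 bp
  58→77: 19 bp
  77→89: 12 bp
  89→94: 5 bp
  94→124: 30 bp
  124→131: 7 bp
  131→139: 8 bp
  139→148: 9 bp
  148→155: 7 bp
  155→164: 9 bp
  164→171: 7 bp
  171→182: 11 bp
  182→187: 5 bp
  187→198: 11 bp
  198→205: 7 bp
  205→10 (wrap): 207-205+10 = 12 bp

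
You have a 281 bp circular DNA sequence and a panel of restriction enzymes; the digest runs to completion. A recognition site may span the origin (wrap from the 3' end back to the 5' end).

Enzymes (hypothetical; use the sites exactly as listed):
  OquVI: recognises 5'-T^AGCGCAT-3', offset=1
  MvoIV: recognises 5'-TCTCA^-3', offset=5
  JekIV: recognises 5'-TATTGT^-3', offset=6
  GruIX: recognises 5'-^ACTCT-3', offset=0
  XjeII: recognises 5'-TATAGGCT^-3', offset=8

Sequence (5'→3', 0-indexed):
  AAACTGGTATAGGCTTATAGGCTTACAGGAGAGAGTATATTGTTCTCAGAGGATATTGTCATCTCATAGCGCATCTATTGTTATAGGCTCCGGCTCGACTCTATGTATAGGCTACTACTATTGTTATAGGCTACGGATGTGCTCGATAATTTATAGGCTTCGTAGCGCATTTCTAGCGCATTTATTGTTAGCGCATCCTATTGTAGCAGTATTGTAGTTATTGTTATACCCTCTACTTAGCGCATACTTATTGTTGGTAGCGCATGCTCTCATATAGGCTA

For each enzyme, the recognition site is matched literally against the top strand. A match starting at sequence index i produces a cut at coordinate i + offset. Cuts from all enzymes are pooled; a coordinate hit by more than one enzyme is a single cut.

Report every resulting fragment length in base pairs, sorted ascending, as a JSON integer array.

[1,1,4,4,5,7,8,8,8,8,8,9,11,11,11,11,14,14,14,14,15,16,16,16,20,27]

Site scan:
  OquVI (TAGCGCAT, off=1): starts [66, 162, 173, 188, 237, 257] → cuts [67, 163, 174, 189, 238, 258]
  MvoIV (TCTCA, off=5): starts [43, 61, 267] → cuts [48, 66, 272]
  JekIV (TATTGT, off=6): starts [37, 53, 75, 118, 182, 198, 209, 218, 248] → cuts [43, 59, 81, 124, 188, 204, 215, 224, 254]
  GruIX (ACTCT, off=0): starts [97] → cuts [97]
  XjeII (TATAGGCT, off=8): starts [7, 15, 81, 105, 124, 151, 272] → cuts [15, 23, 89, 113, 132, 159, 280]

All cut coordinates (distinct, sorted): [15, 23, 43, 48, 59, 66, 67, 81, 89, 97, 113, 124, 132, 159, 163, 174, 188, 189, 204, 215, 224, 238, 254, 258, 272, 280]

Fragment lengths:
  15→23: 8 bp
  23→43: 20 bp
  43→48: 5 bp
  48→59: 11 bp
  59→66: 7 bp
  66→67: 1 bp
  67→81: 14 bp
  81→89: 8 bp
  89→97: 8 bp
  97→113: 16 bp
  113→124: 11 bp
  124→132: 8 bp
  132→159: 27 bp
  159→163: 4 bp
  163→174: 11 bp
  174→188: 14 bp
  188→189: 1 bp
  189→204: 15 bp
  204→215: 11 bp
  215→224: 9 bp
  224→238: 14 bp
  238→254: 16 bp
  254→258: 4 bp
  258→272: 14 bp
  272→280: 8 bp
  280→15 (wrap): 281-280+15 = 16 bp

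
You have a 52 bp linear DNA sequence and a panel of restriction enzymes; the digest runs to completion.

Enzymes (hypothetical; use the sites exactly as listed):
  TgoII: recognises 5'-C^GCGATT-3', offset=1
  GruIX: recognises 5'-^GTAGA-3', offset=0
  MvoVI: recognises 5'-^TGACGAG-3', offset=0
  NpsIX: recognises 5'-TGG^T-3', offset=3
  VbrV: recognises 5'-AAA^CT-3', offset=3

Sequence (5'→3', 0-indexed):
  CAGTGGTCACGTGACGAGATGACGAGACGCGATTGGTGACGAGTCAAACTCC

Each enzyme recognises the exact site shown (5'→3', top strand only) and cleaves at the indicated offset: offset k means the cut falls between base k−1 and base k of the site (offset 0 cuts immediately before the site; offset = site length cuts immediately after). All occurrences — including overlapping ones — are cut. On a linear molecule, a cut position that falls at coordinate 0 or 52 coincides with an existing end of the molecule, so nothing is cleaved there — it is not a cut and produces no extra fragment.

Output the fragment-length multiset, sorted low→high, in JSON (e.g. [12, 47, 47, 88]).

Scan for sites:
  TgoII (CGCGATT, off=1): starts [27] → cuts [28]
  GruIX (GTAGA, off=0): no sites
  MvoVI (TGACGAG, off=0): starts [11, 19, 36] → cuts [11, 19, 36]
  NpsIX (TGGT, off=3): starts [3, 33] → cuts [6, 36]
  VbrV (AAACT, off=3): starts [45] → cuts [48]

Pooled cuts: [6, 11, 19, 28, 36, 48]

Fragments:
  [0,6): 6 bp
  [6,11): 5 bp
  [11,19): 8 bp
  [19,28): 9 bp
  [28,36): 8 bp
  [36,48): 12 bp
  [48,52): 4 bp

[4,5,6,8,8,9,12]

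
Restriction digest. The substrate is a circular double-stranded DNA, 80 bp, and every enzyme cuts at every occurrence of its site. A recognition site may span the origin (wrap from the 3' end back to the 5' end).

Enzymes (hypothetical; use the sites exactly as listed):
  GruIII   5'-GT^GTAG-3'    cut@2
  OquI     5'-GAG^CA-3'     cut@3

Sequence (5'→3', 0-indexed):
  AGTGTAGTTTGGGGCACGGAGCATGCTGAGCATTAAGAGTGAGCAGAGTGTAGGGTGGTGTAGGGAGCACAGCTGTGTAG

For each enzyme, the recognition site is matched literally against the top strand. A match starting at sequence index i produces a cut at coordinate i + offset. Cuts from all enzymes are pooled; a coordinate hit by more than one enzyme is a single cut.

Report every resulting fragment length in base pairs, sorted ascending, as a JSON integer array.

[6,7,8,9,9,10,13,18]

Scan for sites:
  GruIII GTGTAG/2: at [1, 47, 57, 74] ⇒ [3, 49, 59, 76]
  OquI GAGCA/3: at [18, 27, 40, 64] ⇒ [21, 30, 43, 67]

Pooled cuts: [3, 21, 30, 43, 49, 59, 67, 76]

Fragments:
  3→21: 18 bp
  21→30: 9 bp
  30→43: 13 bp
  43→49: 6 bp
  49→59: 10 bp
  59→67: 8 bp
  67→76: 9 bp
  76→3 (wrap): 80-76+3 = 7 bp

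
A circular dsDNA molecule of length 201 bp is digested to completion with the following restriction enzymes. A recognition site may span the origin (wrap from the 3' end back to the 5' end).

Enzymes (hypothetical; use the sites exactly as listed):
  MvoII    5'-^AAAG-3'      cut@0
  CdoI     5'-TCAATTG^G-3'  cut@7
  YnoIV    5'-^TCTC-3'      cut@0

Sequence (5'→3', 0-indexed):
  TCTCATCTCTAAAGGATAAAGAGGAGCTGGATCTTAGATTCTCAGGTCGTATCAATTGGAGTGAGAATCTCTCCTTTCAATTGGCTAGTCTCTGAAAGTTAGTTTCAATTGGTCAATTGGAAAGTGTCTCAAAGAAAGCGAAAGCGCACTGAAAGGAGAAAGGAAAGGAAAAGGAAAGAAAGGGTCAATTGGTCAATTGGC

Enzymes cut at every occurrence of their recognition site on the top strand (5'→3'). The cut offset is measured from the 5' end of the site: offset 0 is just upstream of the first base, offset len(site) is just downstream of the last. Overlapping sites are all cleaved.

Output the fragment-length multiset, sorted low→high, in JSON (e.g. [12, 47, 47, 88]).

Per-enzyme occurrences:
  MvoII (AAAG, off=0): starts [10, 17, 94, 120, 130, 134, 140, 151, 158, 163, 169, 174, 178] → cuts [10, 17, 94, 120, 130, 134, 140, 151, 158, 163, 169, 174, 178]
  CdoI (TCAATTGG, off=7): starts [51, 76, 104, 112, 184, 192] → cuts [58, 83, 111, 119, 191, 199]
  YnoIV (TCTC, off=0): starts [0, 5, 39, 67, 69, 88, 126] → cuts [0, 5, 39, 67, 69, 88, 126]

All cut coordinates (distinct, sorted): [0, 5, 10, 17, 39, 58, 67, 69, 83, 88, 94, 111, 119, 120, 126, 130, 134, 140, 151, 158, 163, 169, 174, 178, 191, 199]

Fragment lengths:
  0→5: 5 bp
  5→10: 5 bp
  10→17: 7 bp
  17→39: 22 bp
  39→58: 19 bp
  58→67: 9 bp
  67→69: 2 bp
  69→83: 14 bp
  83→88: 5 bp
  88→94: 6 bp
  94→111: 17 bp
  111→119: 8 bp
  119→120: 1 bp
  120→126: 6 bp
  126→130: 4 bp
  130→134: 4 bp
  134→140: 6 bp
  140→151: 11 bp
  151→158: 7 bp
  158→163: 5 bp
  163→169: 6 bp
  169→174: 5 bp
  174→178: 4 bp
  178→191: 13 bp
  191→199: 8 bp
  199→0 (wrap): 201-199+0 = 2 bp

[1,2,2,4,4,4,5,5,5,5,5,6,6,6,6,7,7,8,8,9,11,13,14,17,19,22]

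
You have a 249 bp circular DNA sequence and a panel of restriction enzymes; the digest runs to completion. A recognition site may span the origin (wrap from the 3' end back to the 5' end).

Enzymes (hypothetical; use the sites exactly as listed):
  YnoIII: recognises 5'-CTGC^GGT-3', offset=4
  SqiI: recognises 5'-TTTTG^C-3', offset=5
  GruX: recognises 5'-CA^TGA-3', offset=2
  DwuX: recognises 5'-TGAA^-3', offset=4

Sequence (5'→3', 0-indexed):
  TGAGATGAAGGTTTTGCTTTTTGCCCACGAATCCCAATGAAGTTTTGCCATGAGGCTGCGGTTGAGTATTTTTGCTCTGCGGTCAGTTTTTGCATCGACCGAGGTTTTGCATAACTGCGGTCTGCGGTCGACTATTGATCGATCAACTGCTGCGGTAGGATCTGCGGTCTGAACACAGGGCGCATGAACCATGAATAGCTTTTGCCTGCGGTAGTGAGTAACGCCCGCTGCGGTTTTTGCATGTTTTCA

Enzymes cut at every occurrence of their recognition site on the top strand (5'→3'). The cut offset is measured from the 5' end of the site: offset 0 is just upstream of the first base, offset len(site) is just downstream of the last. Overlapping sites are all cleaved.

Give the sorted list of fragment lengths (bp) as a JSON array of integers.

[3,3,4,4,5,6,6,7,7,7,8,8,9,9,9,9,10,11,12,12,15,17,18,22,28]

Per-enzyme occurrences:
  YnoIII (CTGCGGT, off=4): starts [55, 76, 114, 121, 149, 161, 205, 227] → cuts [59, 80, 118, 125, 153, 165, 209, 231]
  SqiI (TTTTGC, off=5): starts [11, 18, 42, 69, 87, 104, 199, 234] → cuts [16, 23, 47, 74, 92, 109, 204, 239]
  GruX (CATGA, off=2): starts [48, 182, 189, 247] → cuts [0, 50, 184, 191]
  DwuX (TGAA, off=4): starts [5, 37, 169, 184, 191] → cuts [9, 41, 173, 188, 195]

All cut coordinates (distinct, sorted): [0, 9, 16, 23, 41, 47, 50, 59, 74, 80, 92, 109, 118, 125, 153, 165, 173, 184, 188, 191, 195, 204, 209, 231, 239]

Fragments:
  0→9: 9 bp
  9→16: 7 bp
  16→23: 7 bp
  23→41: 18 bp
  41→47: 6 bp
  47→50: 3 bp
  50→59: 9 bp
  59→74: 15 bp
  74→80: 6 bp
  80→92: 12 bp
  92→109: 17 bp
  109→118: 9 bp
  118→125: 7 bp
  125→153: 28 bp
  153→165: 12 bp
  165→173: 8 bp
  173→184: 11 bp
  184→188: 4 bp
  188→191: 3 bp
  191→195: 4 bp
  195→204: 9 bp
  204→209: 5 bp
  209→231: 22 bp
  231→239: 8 bp
  239→0 (wrap): 249-239+0 = 10 bp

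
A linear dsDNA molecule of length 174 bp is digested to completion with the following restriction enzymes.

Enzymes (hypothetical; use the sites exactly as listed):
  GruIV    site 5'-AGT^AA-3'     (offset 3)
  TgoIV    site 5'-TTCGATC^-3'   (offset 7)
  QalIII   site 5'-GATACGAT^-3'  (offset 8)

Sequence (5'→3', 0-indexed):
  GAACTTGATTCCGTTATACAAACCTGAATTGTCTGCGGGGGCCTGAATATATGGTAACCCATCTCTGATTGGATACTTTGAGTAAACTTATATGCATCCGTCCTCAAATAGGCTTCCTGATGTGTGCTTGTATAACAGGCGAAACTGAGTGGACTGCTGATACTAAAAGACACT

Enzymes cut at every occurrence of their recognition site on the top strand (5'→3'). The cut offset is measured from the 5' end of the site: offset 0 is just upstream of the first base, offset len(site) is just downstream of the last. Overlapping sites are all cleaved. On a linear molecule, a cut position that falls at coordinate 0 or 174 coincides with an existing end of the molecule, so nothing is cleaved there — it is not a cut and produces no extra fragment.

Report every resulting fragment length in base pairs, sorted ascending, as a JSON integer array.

[83,91]

Site scan:
  GruIV AGTAA/3: at [80] ⇒ [83]
  TgoIV (TTCGATC, off=7): no sites
  QalIII (GATACGAT, off=8): no sites

Pooled cuts: [83]

Fragment lengths:
  [0,83): 83 bp
  [83,174): 91 bp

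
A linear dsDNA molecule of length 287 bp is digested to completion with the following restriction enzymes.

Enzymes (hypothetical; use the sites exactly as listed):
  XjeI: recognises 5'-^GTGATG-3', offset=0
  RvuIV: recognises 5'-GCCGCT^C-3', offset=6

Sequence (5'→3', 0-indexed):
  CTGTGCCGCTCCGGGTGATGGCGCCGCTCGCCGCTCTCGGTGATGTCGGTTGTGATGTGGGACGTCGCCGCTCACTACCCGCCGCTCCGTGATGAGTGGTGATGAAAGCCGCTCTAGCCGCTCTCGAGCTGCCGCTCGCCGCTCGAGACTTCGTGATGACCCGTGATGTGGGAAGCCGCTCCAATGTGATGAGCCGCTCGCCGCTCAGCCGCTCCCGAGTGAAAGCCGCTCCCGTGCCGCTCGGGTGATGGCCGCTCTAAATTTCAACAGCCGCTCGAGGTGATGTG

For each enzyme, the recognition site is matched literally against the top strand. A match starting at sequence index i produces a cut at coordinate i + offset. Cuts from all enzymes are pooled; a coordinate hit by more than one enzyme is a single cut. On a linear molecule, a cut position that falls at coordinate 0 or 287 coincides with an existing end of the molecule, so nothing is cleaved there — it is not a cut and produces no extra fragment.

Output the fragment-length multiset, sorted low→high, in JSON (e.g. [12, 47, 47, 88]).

Site scan:
  XjeI (GTGATG, off=0): starts [14, 39, 51, 88, 98, 152, 162, 185, 244, 279] → cuts [14, 39, 51, 88, 98, 152, 162, 185, 244, 279]
  RvuIV (GCCGCTC, off=6): starts [4, 22, 29, 66, 80, 107, 116, 130, 137, 174, 192, 199, 207, 224, 235, 250, 269] → cuts [10, 28, 35, 72, 86, 113, 122, 136, 143, 180, 198, 205, 213, 230, 241, 256, 275]

All cut coordinates (distinct, sorted): [10, 14, 28, 35, 39, 51, 72, 86, 88, 98, 113, 122, 136, 143, 152, 162, 180, 185, 198, 205, 213, 230, 241, 244, 256, 275, 279]

Fragment lengths:
  [0,10): 10 bp
  [10,14): 4 bp
  [14,28): 14 bp
  [28,35): 7 bp
  [35,39): 4 bp
  [39,51): 12 bp
  [51,72): 21 bp
  [72,86): 14 bp
  [86,88): 2 bp
  [88,98): 10 bp
  [98,113): 15 bp
  [113,122): 9 bp
  [122,136): 14 bp
  [136,143): 7 bp
  [143,152): 9 bp
  [152,162): 10 bp
  [162,180): 18 bp
  [180,185): 5 bp
  [185,198): 13 bp
  [198,205): 7 bp
  [205,213): 8 bp
  [213,230): 17 bp
  [230,241): 11 bp
  [241,244): 3 bp
  [244,256): 12 bp
  [256,275): 19 bp
  [275,279): 4 bp
  [279,287): 8 bp

[2,3,4,4,4,5,7,7,7,8,8,9,9,10,10,10,11,12,12,13,14,14,14,15,17,18,19,21]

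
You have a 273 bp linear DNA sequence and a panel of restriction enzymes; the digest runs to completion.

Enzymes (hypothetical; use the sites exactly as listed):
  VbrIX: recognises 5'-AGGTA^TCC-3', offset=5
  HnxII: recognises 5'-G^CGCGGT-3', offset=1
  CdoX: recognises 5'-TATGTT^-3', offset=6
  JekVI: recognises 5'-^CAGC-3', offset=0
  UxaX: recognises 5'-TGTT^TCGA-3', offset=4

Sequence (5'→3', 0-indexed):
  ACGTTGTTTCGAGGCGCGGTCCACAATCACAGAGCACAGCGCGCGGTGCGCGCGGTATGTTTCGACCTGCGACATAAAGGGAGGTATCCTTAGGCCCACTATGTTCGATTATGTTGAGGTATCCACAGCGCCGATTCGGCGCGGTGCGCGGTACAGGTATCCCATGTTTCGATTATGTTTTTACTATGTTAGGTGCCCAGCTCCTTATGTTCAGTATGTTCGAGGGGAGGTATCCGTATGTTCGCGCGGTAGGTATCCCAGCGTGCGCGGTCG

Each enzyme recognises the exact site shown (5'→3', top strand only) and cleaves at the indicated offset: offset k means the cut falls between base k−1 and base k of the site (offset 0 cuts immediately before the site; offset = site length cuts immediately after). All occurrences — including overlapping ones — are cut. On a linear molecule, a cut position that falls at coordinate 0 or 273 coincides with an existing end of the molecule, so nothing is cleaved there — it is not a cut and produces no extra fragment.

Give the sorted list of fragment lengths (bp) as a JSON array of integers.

[2,3,4,5,6,6,7,7,7,8,8,9,9,9,10,10,11,11,11,11,12,13,14,14,19,22,25]

Site scan:
  VbrIX AGGTATCC/5: at [81, 116, 154, 227, 250] ⇒ [86, 121, 159, 232, 255]
  HnxII GCGCGGT/1: at [13, 40, 49, 138, 145, 243, 264] ⇒ [14, 41, 50, 139, 146, 244, 265]
  CdoX TATGTT/6: at [55, 99, 109, 173, 184, 205, 214, 236] ⇒ [61, 105, 115, 179, 190, 211, 220, 242]
  JekVI CAGC/0: at [36, 125, 197, 258] ⇒ [36, 125, 197, 258]
  UxaX TGTTTCGA/4: at [4, 57, 164] ⇒ [8, 61, 168]

All cut coordinates (distinct, sorted): [8, 14, 36, 41, 50, 61, 86, 105, 115, 121, 125, 139, 146, 159, 168, 179, 190, 197, 211, 220, 232, 242, 244, 255, 258, 265]

Fragments:
  [0,8): 8 bp
  [8,14): 6 bp
  [14,36): 22 bp
  [36,41): 5 bp
  [41,50): 9 bp
  [50,61): 11 bp
  [61,86): 25 bp
  [86,105): 19 bp
  [105,115): 10 bp
  [115,121): 6 bp
  [121,125): 4 bp
  [125,139): 14 bp
  [139,146): 7 bp
  [146,159): 13 bp
  [159,168): 9 bp
  [168,179): 11 bp
  [179,190): 11 bp
  [190,197): 7 bp
  [197,211): 14 bp
  [211,220): 9 bp
  [220,232): 12 bp
  [232,242): 10 bp
  [242,244): 2 bp
  [244,255): 11 bp
  [255,258): 3 bp
  [258,265): 7 bp
  [265,273): 8 bp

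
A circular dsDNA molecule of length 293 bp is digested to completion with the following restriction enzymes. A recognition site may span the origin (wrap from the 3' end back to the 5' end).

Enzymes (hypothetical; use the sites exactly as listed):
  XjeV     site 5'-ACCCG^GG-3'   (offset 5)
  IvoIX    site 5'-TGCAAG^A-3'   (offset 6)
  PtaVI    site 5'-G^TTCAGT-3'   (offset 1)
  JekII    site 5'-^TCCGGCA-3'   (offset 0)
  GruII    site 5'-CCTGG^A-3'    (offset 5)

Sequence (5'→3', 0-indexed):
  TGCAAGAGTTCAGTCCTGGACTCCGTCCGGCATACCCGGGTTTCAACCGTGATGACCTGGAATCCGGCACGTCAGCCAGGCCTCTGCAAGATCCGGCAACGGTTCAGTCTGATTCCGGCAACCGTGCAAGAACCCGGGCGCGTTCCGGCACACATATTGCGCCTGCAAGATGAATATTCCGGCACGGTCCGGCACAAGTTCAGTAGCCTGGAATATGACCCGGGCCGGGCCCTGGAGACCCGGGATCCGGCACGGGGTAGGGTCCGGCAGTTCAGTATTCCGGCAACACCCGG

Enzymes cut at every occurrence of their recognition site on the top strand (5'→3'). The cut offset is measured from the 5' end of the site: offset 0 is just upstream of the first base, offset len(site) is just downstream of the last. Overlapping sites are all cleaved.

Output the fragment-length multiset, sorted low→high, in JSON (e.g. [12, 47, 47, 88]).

Site scan:
  XjeV (ACCCGGG, off=5): starts [33, 131, 217, 237] → cuts [38, 136, 222, 242]
  IvoIX (TGCAAGA, off=6): starts [0, 84, 124, 163] → cuts [6, 90, 130, 169]
  PtaVI (GTTCAGT, off=1): starts [7, 101, 197, 269] → cuts [8, 102, 198, 270]
  JekII (TCCGGCA, off=0): starts [25, 62, 91, 113, 143, 177, 187, 245, 262, 278] → cuts [25, 62, 91, 113, 143, 177, 187, 245, 262, 278]
  GruII (CCTGGA, off=5): starts [14, 55, 206, 230] → cuts [19, 60, 211, 235]

Pooled cuts: [6, 8, 19, 25, 38, 60, 62, 90, 91, 102, 113, 130, 136, 143, 169, 177, 187, 198, 211, 222, 235, 242, 245, 262, 270, 278]

Fragments:
  6→8: 2 bp
  8→19: 11 bp
  19→25: 6 bp
  25→38: 13 bp
  38→60: 22 bp
  60→62: 2 bp
  62→90: 28 bp
  90→91: 1 bp
  91→102: 11 bp
  102→113: 11 bp
  113→130: 17 bp
  130→136: 6 bp
  136→143: 7 bp
  143→169: 26 bp
  169→177: 8 bp
  177→187: 10 bp
  187→198: 11 bp
  198→211: 13 bp
  211→222: 11 bp
  222→235: 13 bp
  235→242: 7 bp
  242→245: 3 bp
  245→262: 17 bp
  262→270: 8 bp
  270→278: 8 bp
  278→6 (wrap): 293-278+6 = 21 bp

[1,2,2,3,6,6,7,7,8,8,8,10,11,11,11,11,11,13,13,13,17,17,21,22,26,28]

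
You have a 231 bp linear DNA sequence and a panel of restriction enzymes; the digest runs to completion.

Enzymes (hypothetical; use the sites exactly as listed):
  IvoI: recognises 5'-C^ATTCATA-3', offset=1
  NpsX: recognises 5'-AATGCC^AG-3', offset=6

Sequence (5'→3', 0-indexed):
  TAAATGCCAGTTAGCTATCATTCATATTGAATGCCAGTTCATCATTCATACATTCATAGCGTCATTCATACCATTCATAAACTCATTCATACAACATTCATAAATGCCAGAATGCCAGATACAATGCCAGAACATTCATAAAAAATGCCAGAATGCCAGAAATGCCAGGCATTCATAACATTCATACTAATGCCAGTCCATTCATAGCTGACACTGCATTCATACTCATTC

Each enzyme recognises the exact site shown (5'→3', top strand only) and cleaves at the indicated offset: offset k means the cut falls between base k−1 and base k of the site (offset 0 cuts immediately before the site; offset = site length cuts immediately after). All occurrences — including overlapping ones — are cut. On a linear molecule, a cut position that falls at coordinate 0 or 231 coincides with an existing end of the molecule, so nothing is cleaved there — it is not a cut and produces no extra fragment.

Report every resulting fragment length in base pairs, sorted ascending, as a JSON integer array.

Site scan:
  IvoI CATTCATA/1: at [18, 42, 50, 62, 71, 83, 94, 132, 169, 178, 198, 216] ⇒ [19, 43, 51, 63, 72, 84, 95, 133, 170, 179, 199, 217]
  NpsX AATGCCAG/6: at [2, 29, 102, 110, 122, 143, 151, 160, 188] ⇒ [8, 35, 108, 116, 128, 149, 157, 166, 194]

All cut coordinates (distinct, sorted): [8, 19, 35, 43, 51, 63, 72, 84, 95, 108, 116, 128, 133, 149, 157, 166, 170, 179, 194, 199, 217]

Fragment lengths:
  [0,8): 8 bp
  [8,19): 11 bp
  [19,35): 16 bp
  [35,43): 8 bp
  [43,51): 8 bp
  [51,63): 12 bp
  [63,72): 9 bp
  [72,84): 12 bp
  [84,95): 11 bp
  [95,108): 13 bp
  [108,116): 8 bp
  [116,128): 12 bp
  [128,133): 5 bp
  [133,149): 16 bp
  [149,157): 8 bp
  [157,166): 9 bp
  [166,170): 4 bp
  [170,179): 9 bp
  [179,194): 15 bp
  [194,199): 5 bp
  [199,217): 18 bp
  [217,231): 14 bp

[4,5,5,8,8,8,8,8,9,9,9,11,11,12,12,12,13,14,15,16,16,18]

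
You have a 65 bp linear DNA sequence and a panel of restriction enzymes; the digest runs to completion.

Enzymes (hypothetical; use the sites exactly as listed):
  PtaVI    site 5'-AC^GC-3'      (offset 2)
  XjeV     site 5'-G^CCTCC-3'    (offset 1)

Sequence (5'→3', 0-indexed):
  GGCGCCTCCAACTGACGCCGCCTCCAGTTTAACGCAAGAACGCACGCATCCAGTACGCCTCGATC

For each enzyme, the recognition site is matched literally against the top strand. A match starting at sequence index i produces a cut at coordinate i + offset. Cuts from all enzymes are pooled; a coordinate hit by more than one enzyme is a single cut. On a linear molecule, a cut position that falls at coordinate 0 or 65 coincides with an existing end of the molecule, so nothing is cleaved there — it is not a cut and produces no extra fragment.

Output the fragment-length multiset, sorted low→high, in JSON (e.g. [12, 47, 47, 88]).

Per-enzyme occurrences:
  PtaVI ACGC/2: at [14, 31, 39, 43, 54] ⇒ [16, 33, 41, 45, 56]
  XjeV GCCTCC/1: at [3, 19] ⇒ [4, 20]

All cut coordinates (distinct, sorted): [4, 16, 20, 33, 41, 45, 56]

Fragment lengths:
  [0,4): 4 bp
  [4,16): 12 bp
  [16,20): 4 bp
  [20,33): 13 bp
  [33,41): 8 bp
  [41,45): 4 bp
  [45,56): 11 bp
  [56,65): 9 bp

[4,4,4,8,9,11,12,13]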